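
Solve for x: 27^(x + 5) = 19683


Express both sides with the same base.
19683 = 27^3
Since the bases match, equate exponents: x + 5 = 3
So x = 3 - (5) = -2

x = -2


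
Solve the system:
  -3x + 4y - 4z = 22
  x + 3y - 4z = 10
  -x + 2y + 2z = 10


Using Cramer's rule. Expand each determinant along the first row.
D  = (-3)*[3*2 - (-4)*2] - 4*[1*2 - (-4)*(-1)] + (-4)*[1*2 - 3*(-1)]
  = (-3)*(14) - 4*(-2) + (-4)*(5) = -54
Dx = 22*[3*2 - (-4)*2] - 4*[10*2 - (-4)*10] + (-4)*[10*2 - 3*10]
  = 22*(14) - 4*(60) + (-4)*(-10) = 108
Dy = (-3)*[10*2 - (-4)*10] - 22*[1*2 - (-4)*(-1)] + (-4)*[1*10 - 10*(-1)]
  = (-3)*(60) - 22*(-2) + (-4)*(20) = -216
Dz = (-3)*[3*10 - 10*2] - 4*[1*10 - 10*(-1)] + 22*[1*2 - 3*(-1)]
  = (-3)*(10) - 4*(20) + 22*(5) = 0
x = Dx/D = 108/-54 = -2, y = Dy/D = -216/-54 = 4, z = Dz/D = 0/-54 = 0
Check eq1: (-3)(-2) + (4)(4) + (-4)(0) = 22 = 22 ✓
Check eq2: (1)(-2) + (3)(4) + (-4)(0) = 10 = 10 ✓
Check eq3: (-1)(-2) + (2)(4) + (2)(0) = 10 = 10 ✓

x = -2, y = 4, z = 0


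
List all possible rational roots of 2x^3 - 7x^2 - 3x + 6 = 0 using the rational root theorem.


Rational root theorem: possible roots are ±p/q where:
  p divides the constant term (6): p ∈ {1, 2, 3, 6}
  q divides the leading coefficient (2): q ∈ {1, 2}

All possible rational roots: -6, -3, -2, -3/2, -1, -1/2, 1/2, 1, 3/2, 2, 3, 6

-6, -3, -2, -3/2, -1, -1/2, 1/2, 1, 3/2, 2, 3, 6


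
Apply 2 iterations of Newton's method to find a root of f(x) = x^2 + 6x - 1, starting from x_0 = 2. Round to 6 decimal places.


Newton's method: x_(n+1) = x_n - f(x_n)/f'(x_n)
f(x) = x^2 + 6x - 1
f'(x) = 2x + 6

Iteration 1:
  f(2.000000) = 15.000000
  f'(2.000000) = 10.000000
  x_1 = 2.000000 - (15.000000)/(10.000000) = 0.500000

Iteration 2:
  f(0.500000) = 2.250000
  f'(0.500000) = 7.000000
  x_2 = 0.500000 - (2.250000)/(7.000000) = 0.178571

x_2 = 0.178571


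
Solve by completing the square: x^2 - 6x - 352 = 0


Start: x^2 - 6x - 352 = 0
Move constant: x^2 - 6x = 352
Half of -6 is -3, squared is 9
Add 9 to both sides: x^2 - 6x + 9 = 361
(x - 3)^2 = 361
x - 3 = ±19
x = 3 + 19 = 22 or x = 3 - 19 = -16

x = -16, x = 22


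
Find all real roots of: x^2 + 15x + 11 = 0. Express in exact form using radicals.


Using the quadratic formula: x = (-b ± sqrt(b^2 - 4ac)) / (2a)
Here a = 1, b = 15, c = 11
Discriminant = b^2 - 4ac = 15^2 - 4(1)(11) = 225 - 44 = 181
Since discriminant = 181 > 0, there are two real roots.
x = (-15 ± sqrt(181)) / 2
Numerically: x ≈ -0.7732 or x ≈ -14.2268

x = (-15 + sqrt(181)) / 2 or x = (-15 - sqrt(181)) / 2


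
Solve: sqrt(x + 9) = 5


Square both sides: x + 9 = 5^2 = 25
x = 25 - 9 = 16
x = 16
Check: sqrt(1*16 + 9) = sqrt(25) = 5 ✓

x = 16


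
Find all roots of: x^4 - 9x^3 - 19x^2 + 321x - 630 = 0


Let p(x) = x^4 - 9x^3 - 19x^2 + 321x - 630. By the rational root theorem (leading coefficient 1), any rational root is an integer divisor of 630: try ±1, ±2, ... in turn.
Test x = 1: value = -336 ≠ 0.
Test x = -1: value = -960 ≠ 0.
Test x = 2: value = -120 ≠ 0.
Test x = -2: value = -1260 ≠ 0.
Test x = 3: value = 0 ✓, so (x - 3) is a factor.
Synthetic division by (x - 3): bring down 1; 1(3) - 9 = -6; (-6)(3) - 19 = -37; (-37)(3) + 321 = 210; 210(3) - 630 = 0 → quotient x^3 - 6x^2 - 37x + 210, remainder 0.
Continue with the quotient x^3 - 6x^2 - 37x + 210 (candidates must divide 210; re-test x = 3 first in case it repeats).
Test x = 3: value = 72 ≠ 0.
Test x = -3: value = 240 ≠ 0.
Test x = 5: value = 0 ✓, so (x - 5) is a factor.
Synthetic division by (x - 5): bring down 1; 1(5) - 6 = -1; (-1)(5) - 37 = -42; (-42)(5) + 210 = 0 → quotient x^2 - x - 42, remainder 0.
Solve the quadratic x^2 - x - 42 = 0: discriminant = (-1)^2 - 4(1)(-42) = 1 + 168 = 169.
sqrt(169) = 13, so x = (1 ± 13)/2: x = 7 or x = -6.
Collecting all roots found:

x = -6, x = 3, x = 5, x = 7


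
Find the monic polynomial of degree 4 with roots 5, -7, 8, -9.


A monic polynomial with roots 5, -7, 8, -9 is:
p(x) = (x - 5)(x + 7)(x - 8)(x + 9)
After multiplying by (x - 5): x - 5
After multiplying by (x + 7): x^2 + 2x - 35
After multiplying by (x - 8): x^3 - 6x^2 - 51x + 280
After multiplying by (x + 9): x^4 + 3x^3 - 105x^2 - 179x + 2520

x^4 + 3x^3 - 105x^2 - 179x + 2520


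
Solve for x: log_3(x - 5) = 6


Convert to exponential form: x - 5 = 3^6 = 729
x = 729 + 5 = 734
Check: log_3(734 - 5) = log_3(729) = log_3(729) = 6 ✓

x = 734


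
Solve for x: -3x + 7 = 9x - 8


Starting with: -3x + 7 = 9x - 8
Move all x terms to left: (-3 - 9)x = -8 - 7
Simplify: -12x = -15
Divide both sides by -12: x = 5/4

x = 5/4


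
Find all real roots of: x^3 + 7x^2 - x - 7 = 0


Let p(x) = x^3 + 7x^2 - x - 7. By the rational root theorem (leading coefficient 1), any rational root is an integer divisor of 7: try ±1, ±2, ... in turn.
Test x = 1: value = 0 ✓, so (x - 1) is a factor.
Synthetic division by (x - 1): bring down 1; 1(1) + 7 = 8; 8(1) - 1 = 7; 7(1) - 7 = 0 → quotient x^2 + 8x + 7, remainder 0.
Solve the quadratic x^2 + 8x + 7 = 0: discriminant = 8^2 - 4(1)(7) = 64 - 28 = 36.
sqrt(36) = 6, so x = (-8 ± 6)/2: x = -1 or x = -7.

x = -7, x = -1, x = 1


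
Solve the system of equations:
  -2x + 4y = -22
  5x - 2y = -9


Using Cramer's rule:
Determinant D = (-2)(-2) - (5)(4) = 4 - 20 = -16
Dx = (-22)(-2) - (-9)(4) = 44 + 36 = 80
Dy = (-2)(-9) - (5)(-22) = 18 + 110 = 128
x = Dx/D = 80/-16 = -5
y = Dy/D = 128/-16 = -8

x = -5, y = -8


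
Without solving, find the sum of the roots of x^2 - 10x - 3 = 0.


By Vieta's formulas for ax^2 + bx + c = 0:
  Sum of roots = -b/a
  Product of roots = c/a

Here a = 1, b = -10, c = -3
Sum = -(-10)/1 = 10
Product = -3/1 = -3

Sum = 10


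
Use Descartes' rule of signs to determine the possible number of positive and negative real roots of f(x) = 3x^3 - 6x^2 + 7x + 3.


Descartes' rule of signs:

For positive roots, count sign changes in f(x) = 3x^3 - 6x^2 + 7x + 3:
Signs of coefficients: +, -, +, +
Number of sign changes: 2
Possible positive real roots: 2, 0

For negative roots, examine f(-x) = -3x^3 - 6x^2 - 7x + 3:
Signs of coefficients: -, -, -, +
Number of sign changes: 1
Possible negative real roots: 1

Positive roots: 2 or 0; Negative roots: 1


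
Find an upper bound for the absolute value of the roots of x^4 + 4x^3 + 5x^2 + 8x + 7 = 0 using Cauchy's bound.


Cauchy's bound: all roots r satisfy |r| <= 1 + max(|a_i/a_n|) for i = 0,...,n-1
where a_n is the leading coefficient.

Coefficients: [1, 4, 5, 8, 7]
Leading coefficient a_n = 1
Ratios |a_i/a_n|: 4, 5, 8, 7
Maximum ratio: 8
Cauchy's bound: |r| <= 1 + 8 = 9

Upper bound = 9


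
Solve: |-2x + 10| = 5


An absolute value equation |expr| = 5 gives two cases:
Case 1: -2x + 10 = 5
  -2x = -5, so x = 5/2
Case 2: -2x + 10 = -5
  -2x = -15, so x = 15/2

x = 5/2, x = 15/2


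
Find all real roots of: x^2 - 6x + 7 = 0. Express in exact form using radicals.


Using the quadratic formula: x = (-b ± sqrt(b^2 - 4ac)) / (2a)
Here a = 1, b = -6, c = 7
Discriminant = b^2 - 4ac = (-6)^2 - 4(1)(7) = 36 - 28 = 8
Since discriminant = 8 > 0, there are two real roots.
x = (6 ± 2*sqrt(2)) / 2
Simplifying: x = 3 ± sqrt(2)
Numerically: x ≈ 4.4142 or x ≈ 1.5858

x = 3 + sqrt(2) or x = 3 - sqrt(2)


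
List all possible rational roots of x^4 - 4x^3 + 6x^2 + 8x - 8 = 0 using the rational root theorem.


Rational root theorem: possible roots are ±p/q where:
  p divides the constant term (-8): p ∈ {1, 2, 4, 8}
  q divides the leading coefficient (1): q ∈ {1}

All possible rational roots: -8, -4, -2, -1, 1, 2, 4, 8

-8, -4, -2, -1, 1, 2, 4, 8


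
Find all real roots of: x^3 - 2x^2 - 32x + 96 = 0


Let p(x) = x^3 - 2x^2 - 32x + 96. By the rational root theorem (leading coefficient 1), any rational root is an integer divisor of 96: try ±1, ±2, ... in turn.
Test x = 1: value = 63 ≠ 0.
Test x = -1: value = 125 ≠ 0.
Test x = 2: value = 32 ≠ 0.
Test x = -2: value = 144 ≠ 0.
Test x = 3: value = 9 ≠ 0.
Test x = -3: value = 147 ≠ 0.
Test x = 4: value = 0 ✓, so (x - 4) is a factor.
Synthetic division by (x - 4): bring down 1; 1(4) - 2 = 2; 2(4) - 32 = -24; (-24)(4) + 96 = 0 → quotient x^2 + 2x - 24, remainder 0.
Solve the quadratic x^2 + 2x - 24 = 0: discriminant = 2^2 - 4(1)(-24) = 4 + 96 = 100.
sqrt(100) = 10, so x = (-2 ± 10)/2: x = 4 or x = -6.

x = -6, x = 4 (multiplicity 2)


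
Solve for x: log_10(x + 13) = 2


Convert to exponential form: x + 13 = 10^2 = 100
x = 100 - 13 = 87
Check: log_10(87 + 13) = log_10(100) = log_10(100) = 2 ✓

x = 87


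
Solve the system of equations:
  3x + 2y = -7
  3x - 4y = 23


Using Cramer's rule:
Determinant D = (3)(-4) - (3)(2) = -12 - 6 = -18
Dx = (-7)(-4) - (23)(2) = 28 - 46 = -18
Dy = (3)(23) - (3)(-7) = 69 + 21 = 90
x = Dx/D = -18/-18 = 1
y = Dy/D = 90/-18 = -5

x = 1, y = -5


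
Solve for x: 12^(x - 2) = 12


Express both sides with the same base.
12 = 12^1
Since the bases match, equate exponents: x - 2 = 1
So x = 1 - (-2) = 3

x = 3


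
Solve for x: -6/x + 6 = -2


Subtract 6 from both sides: -6/x = -8
Multiply both sides by x: -6 = -8 * x
Divide by -8: x = 3/4

x = 3/4


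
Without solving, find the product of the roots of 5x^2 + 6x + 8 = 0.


By Vieta's formulas for ax^2 + bx + c = 0:
  Sum of roots = -b/a
  Product of roots = c/a

Here a = 5, b = 6, c = 8
Sum = -(6)/5 = -6/5
Product = 8/5 = 8/5

Product = 8/5


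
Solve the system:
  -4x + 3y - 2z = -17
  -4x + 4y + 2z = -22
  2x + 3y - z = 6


Using Cramer's rule. Expand each determinant along the first row.
D  = (-4)*[4*(-1) - 2*3] - 3*[(-4)*(-1) - 2*2] + (-2)*[(-4)*3 - 4*2]
  = (-4)*(-10) - 3*(0) + (-2)*(-20) = 80
Dx = (-17)*[4*(-1) - 2*3] - 3*[(-22)*(-1) - 2*6] + (-2)*[(-22)*3 - 4*6]
  = (-17)*(-10) - 3*(10) + (-2)*(-90) = 320
Dy = (-4)*[(-22)*(-1) - 2*6] - (-17)*[(-4)*(-1) - 2*2] + (-2)*[(-4)*6 - (-22)*2]
  = (-4)*(10) - (-17)*(0) + (-2)*(20) = -80
Dz = (-4)*[4*6 - (-22)*3] - 3*[(-4)*6 - (-22)*2] + (-17)*[(-4)*3 - 4*2]
  = (-4)*(90) - 3*(20) + (-17)*(-20) = -80
x = Dx/D = 320/80 = 4, y = Dy/D = -80/80 = -1, z = Dz/D = -80/80 = -1
Check eq1: (-4)(4) + (3)(-1) + (-2)(-1) = -17 = -17 ✓
Check eq2: (-4)(4) + (4)(-1) + (2)(-1) = -22 = -22 ✓
Check eq3: (2)(4) + (3)(-1) + (-1)(-1) = 6 = 6 ✓

x = 4, y = -1, z = -1


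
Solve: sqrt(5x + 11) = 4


Square both sides: 5x + 11 = 4^2 = 16
5x = 16 - 11 = 5
x = 1
Check: sqrt(5*1 + 11) = sqrt(16) = 4 ✓

x = 1


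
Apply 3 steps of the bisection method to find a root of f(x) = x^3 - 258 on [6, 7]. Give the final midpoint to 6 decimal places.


f(x) = x^3 - 258
f(6) = -42 < 0
f(7) = 85 > 0

Step 1: midpoint = (6.000000 + 7.000000)/2 = 6.500000
  f(6.500000) = 16.625000
  f(mid) > 0, so root is in [6.000000, 6.500000]

Step 2: midpoint = (6.000000 + 6.500000)/2 = 6.250000
  f(6.250000) = -13.859375
  f(mid) < 0, so root is in [6.250000, 6.500000]

Step 3: midpoint = (6.250000 + 6.500000)/2 = 6.375000
  f(6.375000) = 1.083984
  f(mid) > 0, so root is in [6.250000, 6.375000]

midpoint = 6.375000


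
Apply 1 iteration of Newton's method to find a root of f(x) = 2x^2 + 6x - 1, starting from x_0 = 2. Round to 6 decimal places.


Newton's method: x_(n+1) = x_n - f(x_n)/f'(x_n)
f(x) = 2x^2 + 6x - 1
f'(x) = 4x + 6

Iteration 1:
  f(2.000000) = 19.000000
  f'(2.000000) = 14.000000
  x_1 = 2.000000 - (19.000000)/(14.000000) = 0.642857

x_1 = 0.642857


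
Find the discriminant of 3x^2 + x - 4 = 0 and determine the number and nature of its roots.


For ax^2 + bx + c = 0, discriminant D = b^2 - 4ac
Here a = 3, b = 1, c = -4
D = (1)^2 - 4(3)(-4) = 1 + 48 = 49

D = 49 > 0 and is a perfect square (sqrt = 7)
The equation has 2 distinct real rational roots.

Discriminant = 49, 2 distinct real rational roots


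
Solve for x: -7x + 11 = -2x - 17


Starting with: -7x + 11 = -2x - 17
Move all x terms to left: (-7 + 2)x = -17 - 11
Simplify: -5x = -28
Divide both sides by -5: x = 28/5

x = 28/5


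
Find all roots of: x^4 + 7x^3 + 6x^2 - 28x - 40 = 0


Let p(x) = x^4 + 7x^3 + 6x^2 - 28x - 40. By the rational root theorem (leading coefficient 1), any rational root is an integer divisor of 40: try ±1, ±2, ... in turn.
Test x = 1: value = -54 ≠ 0.
Test x = -1: value = -12 ≠ 0.
Test x = 2: value = 0 ✓, so (x - 2) is a factor.
Synthetic division by (x - 2): bring down 1; 1(2) + 7 = 9; 9(2) + 6 = 24; 24(2) - 28 = 20; 20(2) - 40 = 0 → quotient x^3 + 9x^2 + 24x + 20, remainder 0.
Continue with the quotient x^3 + 9x^2 + 24x + 20 (candidates must divide 20; re-test x = 2 first in case it repeats).
Test x = 2: value = 112 ≠ 0.
Test x = -2: value = 0 ✓, so (x + 2) is a factor.
Synthetic division by (x + 2): bring down 1; 1(-2) + 9 = 7; 7(-2) + 24 = 10; 10(-2) + 20 = 0 → quotient x^2 + 7x + 10, remainder 0.
Solve the quadratic x^2 + 7x + 10 = 0: discriminant = 7^2 - 4(1)(10) = 49 - 40 = 9.
sqrt(9) = 3, so x = (-7 ± 3)/2: x = -2 or x = -5.
Collecting all roots found:

x = -5, x = -2 (multiplicity 2), x = 2


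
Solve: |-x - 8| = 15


An absolute value equation |expr| = 15 gives two cases:
Case 1: -x - 8 = 15
  -x = 23, so x = -23
Case 2: -x - 8 = -15
  -x = -7, so x = 7

x = -23, x = 7


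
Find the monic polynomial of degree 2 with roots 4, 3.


A monic polynomial with roots 4, 3 is:
p(x) = (x - 4)(x - 3)
After multiplying by (x - 4): x - 4
After multiplying by (x - 3): x^2 - 7x + 12

x^2 - 7x + 12


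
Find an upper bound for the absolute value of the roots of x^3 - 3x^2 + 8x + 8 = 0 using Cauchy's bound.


Cauchy's bound: all roots r satisfy |r| <= 1 + max(|a_i/a_n|) for i = 0,...,n-1
where a_n is the leading coefficient.

Coefficients: [1, -3, 8, 8]
Leading coefficient a_n = 1
Ratios |a_i/a_n|: 3, 8, 8
Maximum ratio: 8
Cauchy's bound: |r| <= 1 + 8 = 9

Upper bound = 9


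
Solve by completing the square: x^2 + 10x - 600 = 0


Start: x^2 + 10x - 600 = 0
Move constant: x^2 + 10x = 600
Half of 10 is 5, squared is 25
Add 25 to both sides: x^2 + 10x + 25 = 625
(x + 5)^2 = 625
x + 5 = ±25
x = -5 + 25 = 20 or x = -5 - 25 = -30

x = -30, x = 20


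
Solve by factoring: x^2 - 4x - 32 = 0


We need two numbers that multiply to -32 and add to -4.
Those numbers are 4 and -8 (since 4 * (-8) = -32 and 4 + (-8) = -4).
So x^2 - 4x - 32 = (x + 4)(x - 8) = 0
Setting each factor to zero: x = -4 or x = 8

x = -4, x = 8


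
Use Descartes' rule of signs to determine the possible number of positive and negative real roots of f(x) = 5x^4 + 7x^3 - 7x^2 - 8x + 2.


Descartes' rule of signs:

For positive roots, count sign changes in f(x) = 5x^4 + 7x^3 - 7x^2 - 8x + 2:
Signs of coefficients: +, +, -, -, +
Number of sign changes: 2
Possible positive real roots: 2, 0

For negative roots, examine f(-x) = 5x^4 - 7x^3 - 7x^2 + 8x + 2:
Signs of coefficients: +, -, -, +, +
Number of sign changes: 2
Possible negative real roots: 2, 0

Positive roots: 2 or 0; Negative roots: 2 or 0


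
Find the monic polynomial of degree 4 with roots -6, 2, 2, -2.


A monic polynomial with roots -6, 2, 2, -2 is:
p(x) = (x + 6)(x - 2)(x - 2)(x + 2)
After multiplying by (x + 6): x + 6
After multiplying by (x - 2): x^2 + 4x - 12
After multiplying by (x - 2): x^3 + 2x^2 - 20x + 24
After multiplying by (x + 2): x^4 + 4x^3 - 16x^2 - 16x + 48

x^4 + 4x^3 - 16x^2 - 16x + 48


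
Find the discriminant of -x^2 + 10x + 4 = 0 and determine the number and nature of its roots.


For ax^2 + bx + c = 0, discriminant D = b^2 - 4ac
Here a = -1, b = 10, c = 4
D = (10)^2 - 4(-1)(4) = 100 + 16 = 116

D = 116 > 0 but not a perfect square
The equation has 2 distinct real irrational roots.

Discriminant = 116, 2 distinct real irrational roots


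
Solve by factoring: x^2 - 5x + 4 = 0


We need two numbers that multiply to 4 and add to -5.
Those numbers are -1 and -4 (since (-1) * (-4) = 4 and (-1) + (-4) = -5).
So x^2 - 5x + 4 = (x - 1)(x - 4) = 0
Setting each factor to zero: x = 1 or x = 4

x = 1, x = 4


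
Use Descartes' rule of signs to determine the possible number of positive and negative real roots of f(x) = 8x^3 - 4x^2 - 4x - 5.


Descartes' rule of signs:

For positive roots, count sign changes in f(x) = 8x^3 - 4x^2 - 4x - 5:
Signs of coefficients: +, -, -, -
Number of sign changes: 1
Possible positive real roots: 1

For negative roots, examine f(-x) = -8x^3 - 4x^2 + 4x - 5:
Signs of coefficients: -, -, +, -
Number of sign changes: 2
Possible negative real roots: 2, 0

Positive roots: 1; Negative roots: 2 or 0


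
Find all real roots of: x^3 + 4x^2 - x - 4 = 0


Let p(x) = x^3 + 4x^2 - x - 4. By the rational root theorem (leading coefficient 1), any rational root is an integer divisor of 4: try ±1, ±2, ... in turn.
Test x = 1: value = 0 ✓, so (x - 1) is a factor.
Synthetic division by (x - 1): bring down 1; 1(1) + 4 = 5; 5(1) - 1 = 4; 4(1) - 4 = 0 → quotient x^2 + 5x + 4, remainder 0.
Solve the quadratic x^2 + 5x + 4 = 0: discriminant = 5^2 - 4(1)(4) = 25 - 16 = 9.
sqrt(9) = 3, so x = (-5 ± 3)/2: x = -1 or x = -4.

x = -4, x = -1, x = 1


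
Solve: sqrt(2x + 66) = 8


Square both sides: 2x + 66 = 8^2 = 64
2x = 64 - 66 = -2
x = -1
Check: sqrt(2*(-1) + 66) = sqrt(64) = 8 ✓

x = -1


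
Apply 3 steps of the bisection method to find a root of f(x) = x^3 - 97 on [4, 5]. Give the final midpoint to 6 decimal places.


f(x) = x^3 - 97
f(4) = -33 < 0
f(5) = 28 > 0

Step 1: midpoint = (4.000000 + 5.000000)/2 = 4.500000
  f(4.500000) = -5.875000
  f(mid) < 0, so root is in [4.500000, 5.000000]

Step 2: midpoint = (4.500000 + 5.000000)/2 = 4.750000
  f(4.750000) = 10.171875
  f(mid) > 0, so root is in [4.500000, 4.750000]

Step 3: midpoint = (4.500000 + 4.750000)/2 = 4.625000
  f(4.625000) = 1.931641
  f(mid) > 0, so root is in [4.500000, 4.625000]

midpoint = 4.625000


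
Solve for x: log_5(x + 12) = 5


Convert to exponential form: x + 12 = 5^5 = 3125
x = 3125 - 12 = 3113
Check: log_5(3113 + 12) = log_5(3125) = log_5(3125) = 5 ✓

x = 3113


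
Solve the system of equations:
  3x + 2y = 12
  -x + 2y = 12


Using Cramer's rule:
Determinant D = (3)(2) - (-1)(2) = 6 + 2 = 8
Dx = (12)(2) - (12)(2) = 24 - 24 = 0
Dy = (3)(12) - (-1)(12) = 36 + 12 = 48
x = Dx/D = 0/8 = 0
y = Dy/D = 48/8 = 6

x = 0, y = 6


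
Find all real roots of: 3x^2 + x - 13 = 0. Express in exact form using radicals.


Using the quadratic formula: x = (-b ± sqrt(b^2 - 4ac)) / (2a)
Here a = 3, b = 1, c = -13
Discriminant = b^2 - 4ac = 1^2 - 4(3)(-13) = 1 + 156 = 157
Since discriminant = 157 > 0, there are two real roots.
x = (-1 ± sqrt(157)) / 6
Numerically: x ≈ 1.9217 or x ≈ -2.2550

x = (-1 + sqrt(157)) / 6 or x = (-1 - sqrt(157)) / 6


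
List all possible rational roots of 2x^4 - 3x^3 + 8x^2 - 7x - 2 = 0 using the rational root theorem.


Rational root theorem: possible roots are ±p/q where:
  p divides the constant term (-2): p ∈ {1, 2}
  q divides the leading coefficient (2): q ∈ {1, 2}

All possible rational roots: -2, -1, -1/2, 1/2, 1, 2

-2, -1, -1/2, 1/2, 1, 2


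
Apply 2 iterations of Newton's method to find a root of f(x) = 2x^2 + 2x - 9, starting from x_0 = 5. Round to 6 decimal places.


Newton's method: x_(n+1) = x_n - f(x_n)/f'(x_n)
f(x) = 2x^2 + 2x - 9
f'(x) = 4x + 2

Iteration 1:
  f(5.000000) = 51.000000
  f'(5.000000) = 22.000000
  x_1 = 5.000000 - (51.000000)/(22.000000) = 2.681818

Iteration 2:
  f(2.681818) = 10.747934
  f'(2.681818) = 12.727273
  x_2 = 2.681818 - (10.747934)/(12.727273) = 1.837338

x_2 = 1.837338


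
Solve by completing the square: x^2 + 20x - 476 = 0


Start: x^2 + 20x - 476 = 0
Move constant: x^2 + 20x = 476
Half of 20 is 10, squared is 100
Add 100 to both sides: x^2 + 20x + 100 = 576
(x + 10)^2 = 576
x + 10 = ±24
x = -10 + 24 = 14 or x = -10 - 24 = -34

x = -34, x = 14


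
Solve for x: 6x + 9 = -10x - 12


Starting with: 6x + 9 = -10x - 12
Move all x terms to left: (6 + 10)x = -12 - 9
Simplify: 16x = -21
Divide both sides by 16: x = -21/16

x = -21/16


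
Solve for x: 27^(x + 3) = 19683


Express both sides with the same base.
19683 = 27^3
Since the bases match, equate exponents: x + 3 = 3
So x = 3 - (3) = 0

x = 0


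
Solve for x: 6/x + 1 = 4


Subtract 1 from both sides: 6/x = 3
Multiply both sides by x: 6 = 3 * x
Divide by 3: x = 2

x = 2


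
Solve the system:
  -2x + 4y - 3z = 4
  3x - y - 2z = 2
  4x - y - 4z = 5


Using Cramer's rule. Expand each determinant along the first row.
D  = (-2)*[(-1)*(-4) - (-2)*(-1)] - 4*[3*(-4) - (-2)*4] + (-3)*[3*(-1) - (-1)*4]
  = (-2)*(2) - 4*(-4) + (-3)*(1) = 9
Dx = 4*[(-1)*(-4) - (-2)*(-1)] - 4*[2*(-4) - (-2)*5] + (-3)*[2*(-1) - (-1)*5]
  = 4*(2) - 4*(2) + (-3)*(3) = -9
Dy = (-2)*[2*(-4) - (-2)*5] - 4*[3*(-4) - (-2)*4] + (-3)*[3*5 - 2*4]
  = (-2)*(2) - 4*(-4) + (-3)*(7) = -9
Dz = (-2)*[(-1)*5 - 2*(-1)] - 4*[3*5 - 2*4] + 4*[3*(-1) - (-1)*4]
  = (-2)*(-3) - 4*(7) + 4*(1) = -18
x = Dx/D = -9/9 = -1, y = Dy/D = -9/9 = -1, z = Dz/D = -18/9 = -2
Check eq1: (-2)(-1) + (4)(-1) + (-3)(-2) = 4 = 4 ✓
Check eq2: (3)(-1) + (-1)(-1) + (-2)(-2) = 2 = 2 ✓
Check eq3: (4)(-1) + (-1)(-1) + (-4)(-2) = 5 = 5 ✓

x = -1, y = -1, z = -2


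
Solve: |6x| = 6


An absolute value equation |expr| = 6 gives two cases:
Case 1: 6x = 6
  6x = 6, so x = 1
Case 2: 6x = -6
  6x = -6, so x = -1

x = -1, x = 1


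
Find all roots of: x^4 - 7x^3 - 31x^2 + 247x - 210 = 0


Let p(x) = x^4 - 7x^3 - 31x^2 + 247x - 210. By the rational root theorem (leading coefficient 1), any rational root is an integer divisor of 210: try ±1, ±2, ... in turn.
Test x = 1: value = 0 ✓, so (x - 1) is a factor.
Synthetic division by (x - 1): bring down 1; 1(1) - 7 = -6; (-6)(1) - 31 = -37; (-37)(1) + 247 = 210; 210(1) - 210 = 0 → quotient x^3 - 6x^2 - 37x + 210, remainder 0.
Continue with the quotient x^3 - 6x^2 - 37x + 210 (candidates must divide 210; re-test x = 1 first in case it repeats).
Test x = 1: value = 168 ≠ 0.
Test x = -1: value = 240 ≠ 0.
Test x = 2: value = 120 ≠ 0.
Test x = -2: value = 252 ≠ 0.
Test x = 3: value = 72 ≠ 0.
Test x = -3: value = 240 ≠ 0.
Test x = 5: value = 0 ✓, so (x - 5) is a factor.
Synthetic division by (x - 5): bring down 1; 1(5) - 6 = -1; (-1)(5) - 37 = -42; (-42)(5) + 210 = 0 → quotient x^2 - x - 42, remainder 0.
Solve the quadratic x^2 - x - 42 = 0: discriminant = (-1)^2 - 4(1)(-42) = 1 + 168 = 169.
sqrt(169) = 13, so x = (1 ± 13)/2: x = 7 or x = -6.
Collecting all roots found:

x = -6, x = 1, x = 5, x = 7


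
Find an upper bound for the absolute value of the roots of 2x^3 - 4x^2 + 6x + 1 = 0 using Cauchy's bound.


Cauchy's bound: all roots r satisfy |r| <= 1 + max(|a_i/a_n|) for i = 0,...,n-1
where a_n is the leading coefficient.

Coefficients: [2, -4, 6, 1]
Leading coefficient a_n = 2
Ratios |a_i/a_n|: 2, 3, 1/2
Maximum ratio: 3
Cauchy's bound: |r| <= 1 + 3 = 4

Upper bound = 4


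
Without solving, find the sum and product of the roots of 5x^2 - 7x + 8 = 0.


By Vieta's formulas for ax^2 + bx + c = 0:
  Sum of roots = -b/a
  Product of roots = c/a

Here a = 5, b = -7, c = 8
Sum = -(-7)/5 = 7/5
Product = 8/5 = 8/5

Sum = 7/5, Product = 8/5


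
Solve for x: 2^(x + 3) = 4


Express both sides with the same base.
4 = 2^2
Since the bases match, equate exponents: x + 3 = 2
So x = 2 - (3) = -1

x = -1


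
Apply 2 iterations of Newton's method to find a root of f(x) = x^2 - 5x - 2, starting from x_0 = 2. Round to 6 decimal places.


Newton's method: x_(n+1) = x_n - f(x_n)/f'(x_n)
f(x) = x^2 - 5x - 2
f'(x) = 2x - 5

Iteration 1:
  f(2.000000) = -8.000000
  f'(2.000000) = -1.000000
  x_1 = 2.000000 - (-8.000000)/(-1.000000) = -6.000000

Iteration 2:
  f(-6.000000) = 64.000000
  f'(-6.000000) = -17.000000
  x_2 = -6.000000 - (64.000000)/(-17.000000) = -2.235294

x_2 = -2.235294


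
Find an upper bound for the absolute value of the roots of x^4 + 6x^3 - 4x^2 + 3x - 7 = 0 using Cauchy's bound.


Cauchy's bound: all roots r satisfy |r| <= 1 + max(|a_i/a_n|) for i = 0,...,n-1
where a_n is the leading coefficient.

Coefficients: [1, 6, -4, 3, -7]
Leading coefficient a_n = 1
Ratios |a_i/a_n|: 6, 4, 3, 7
Maximum ratio: 7
Cauchy's bound: |r| <= 1 + 7 = 8

Upper bound = 8


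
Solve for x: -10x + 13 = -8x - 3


Starting with: -10x + 13 = -8x - 3
Move all x terms to left: (-10 + 8)x = -3 - 13
Simplify: -2x = -16
Divide both sides by -2: x = 8

x = 8


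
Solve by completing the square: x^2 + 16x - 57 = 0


Start: x^2 + 16x - 57 = 0
Move constant: x^2 + 16x = 57
Half of 16 is 8, squared is 64
Add 64 to both sides: x^2 + 16x + 64 = 121
(x + 8)^2 = 121
x + 8 = ±11
x = -8 + 11 = 3 or x = -8 - 11 = -19

x = -19, x = 3


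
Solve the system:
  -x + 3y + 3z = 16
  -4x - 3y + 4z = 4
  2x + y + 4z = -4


Using Cramer's rule. Expand each determinant along the first row.
D  = (-1)*[(-3)*4 - 4*1] - 3*[(-4)*4 - 4*2] + 3*[(-4)*1 - (-3)*2]
  = (-1)*(-16) - 3*(-24) + 3*(2) = 94
Dx = 16*[(-3)*4 - 4*1] - 3*[4*4 - 4*(-4)] + 3*[4*1 - (-3)*(-4)]
  = 16*(-16) - 3*(32) + 3*(-8) = -376
Dy = (-1)*[4*4 - 4*(-4)] - 16*[(-4)*4 - 4*2] + 3*[(-4)*(-4) - 4*2]
  = (-1)*(32) - 16*(-24) + 3*(8) = 376
Dz = (-1)*[(-3)*(-4) - 4*1] - 3*[(-4)*(-4) - 4*2] + 16*[(-4)*1 - (-3)*2]
  = (-1)*(8) - 3*(8) + 16*(2) = 0
x = Dx/D = -376/94 = -4, y = Dy/D = 376/94 = 4, z = Dz/D = 0/94 = 0
Check eq1: (-1)(-4) + (3)(4) + (3)(0) = 16 = 16 ✓
Check eq2: (-4)(-4) + (-3)(4) + (4)(0) = 4 = 4 ✓
Check eq3: (2)(-4) + (1)(4) + (4)(0) = -4 = -4 ✓

x = -4, y = 4, z = 0


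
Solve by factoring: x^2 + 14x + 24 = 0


We need two numbers that multiply to 24 and add to 14.
Those numbers are 12 and 2 (since 12 * 2 = 24 and 12 + 2 = 14).
So x^2 + 14x + 24 = (x + 12)(x + 2) = 0
Setting each factor to zero: x = -12 or x = -2

x = -12, x = -2


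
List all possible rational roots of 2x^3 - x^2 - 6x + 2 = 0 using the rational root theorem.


Rational root theorem: possible roots are ±p/q where:
  p divides the constant term (2): p ∈ {1, 2}
  q divides the leading coefficient (2): q ∈ {1, 2}

All possible rational roots: -2, -1, -1/2, 1/2, 1, 2

-2, -1, -1/2, 1/2, 1, 2


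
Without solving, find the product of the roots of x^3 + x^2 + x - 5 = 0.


By Vieta's formulas for x^3 + bx^2 + cx + d = 0:
  r1 + r2 + r3 = -b/a = -1
  r1*r2 + r1*r3 + r2*r3 = c/a = 1
  r1*r2*r3 = -d/a = 5


Product = 5


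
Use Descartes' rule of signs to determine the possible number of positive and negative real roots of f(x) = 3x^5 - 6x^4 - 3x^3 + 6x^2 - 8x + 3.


Descartes' rule of signs:

For positive roots, count sign changes in f(x) = 3x^5 - 6x^4 - 3x^3 + 6x^2 - 8x + 3:
Signs of coefficients: +, -, -, +, -, +
Number of sign changes: 4
Possible positive real roots: 4, 2, 0

For negative roots, examine f(-x) = -3x^5 - 6x^4 + 3x^3 + 6x^2 + 8x + 3:
Signs of coefficients: -, -, +, +, +, +
Number of sign changes: 1
Possible negative real roots: 1

Positive roots: 4 or 2 or 0; Negative roots: 1


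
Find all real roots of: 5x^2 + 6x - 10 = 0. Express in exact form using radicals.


Using the quadratic formula: x = (-b ± sqrt(b^2 - 4ac)) / (2a)
Here a = 5, b = 6, c = -10
Discriminant = b^2 - 4ac = 6^2 - 4(5)(-10) = 36 + 200 = 236
Since discriminant = 236 > 0, there are two real roots.
x = (-6 ± 2*sqrt(59)) / 10
Simplifying: x = (-3 ± sqrt(59)) / 5
Numerically: x ≈ 0.9362 or x ≈ -2.1362

x = (-3 + sqrt(59)) / 5 or x = (-3 - sqrt(59)) / 5


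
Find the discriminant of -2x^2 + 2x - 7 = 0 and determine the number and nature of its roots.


For ax^2 + bx + c = 0, discriminant D = b^2 - 4ac
Here a = -2, b = 2, c = -7
D = (2)^2 - 4(-2)(-7) = 4 - 56 = -52

D = -52 < 0
The equation has no real roots (2 complex conjugate roots).

Discriminant = -52, no real roots (2 complex conjugate roots)


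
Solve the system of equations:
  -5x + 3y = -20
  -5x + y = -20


Using Cramer's rule:
Determinant D = (-5)(1) - (-5)(3) = -5 + 15 = 10
Dx = (-20)(1) - (-20)(3) = -20 + 60 = 40
Dy = (-5)(-20) - (-5)(-20) = 100 - 100 = 0
x = Dx/D = 40/10 = 4
y = Dy/D = 0/10 = 0

x = 4, y = 0


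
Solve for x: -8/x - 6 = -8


Subtract -6 from both sides: -8/x = -2
Multiply both sides by x: -8 = -2 * x
Divide by -2: x = 4

x = 4


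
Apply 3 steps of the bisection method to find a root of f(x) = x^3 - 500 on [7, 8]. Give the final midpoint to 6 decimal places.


f(x) = x^3 - 500
f(7) = -157 < 0
f(8) = 12 > 0

Step 1: midpoint = (7.000000 + 8.000000)/2 = 7.500000
  f(7.500000) = -78.125000
  f(mid) < 0, so root is in [7.500000, 8.000000]

Step 2: midpoint = (7.500000 + 8.000000)/2 = 7.750000
  f(7.750000) = -34.515625
  f(mid) < 0, so root is in [7.750000, 8.000000]

Step 3: midpoint = (7.750000 + 8.000000)/2 = 7.875000
  f(7.875000) = -11.626953
  f(mid) < 0, so root is in [7.875000, 8.000000]

midpoint = 7.875000


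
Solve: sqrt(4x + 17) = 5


Square both sides: 4x + 17 = 5^2 = 25
4x = 25 - 17 = 8
x = 2
Check: sqrt(4*2 + 17) = sqrt(25) = 5 ✓

x = 2


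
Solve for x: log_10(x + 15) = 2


Convert to exponential form: x + 15 = 10^2 = 100
x = 100 - 15 = 85
Check: log_10(85 + 15) = log_10(100) = log_10(100) = 2 ✓

x = 85


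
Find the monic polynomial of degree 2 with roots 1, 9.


A monic polynomial with roots 1, 9 is:
p(x) = (x - 1)(x - 9)
After multiplying by (x - 1): x - 1
After multiplying by (x - 9): x^2 - 10x + 9

x^2 - 10x + 9


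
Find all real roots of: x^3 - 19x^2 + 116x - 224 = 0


Let p(x) = x^3 - 19x^2 + 116x - 224. By the rational root theorem (leading coefficient 1), any rational root is an integer divisor of 224: try ±1, ±2, ... in turn.
Test x = 1: value = -126 ≠ 0.
Test x = -1: value = -360 ≠ 0.
Test x = 2: value = -60 ≠ 0.
Test x = -2: value = -540 ≠ 0.
Test x = 4: value = 0 ✓, so (x - 4) is a factor.
Synthetic division by (x - 4): bring down 1; 1(4) - 19 = -15; (-15)(4) + 116 = 56; 56(4) - 224 = 0 → quotient x^2 - 15x + 56, remainder 0.
Solve the quadratic x^2 - 15x + 56 = 0: discriminant = (-15)^2 - 4(1)(56) = 225 - 224 = 1.
sqrt(1) = 1, so x = (15 ± 1)/2: x = 8 or x = 7.

x = 4, x = 7, x = 8


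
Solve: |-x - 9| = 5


An absolute value equation |expr| = 5 gives two cases:
Case 1: -x - 9 = 5
  -x = 14, so x = -14
Case 2: -x - 9 = -5
  -x = 4, so x = -4

x = -14, x = -4


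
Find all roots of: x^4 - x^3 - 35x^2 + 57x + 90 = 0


Let p(x) = x^4 - x^3 - 35x^2 + 57x + 90. By the rational root theorem (leading coefficient 1), any rational root is an integer divisor of 90: try ±1, ±2, ... in turn.
Test x = 1: value = 112 ≠ 0.
Test x = -1: value = 0 ✓, so (x + 1) is a factor.
Synthetic division by (x + 1): bring down 1; 1(-1) - 1 = -2; (-2)(-1) - 35 = -33; (-33)(-1) + 57 = 90; 90(-1) + 90 = 0 → quotient x^3 - 2x^2 - 33x + 90, remainder 0.
Continue with the quotient x^3 - 2x^2 - 33x + 90 (candidates must divide 90; re-test x = -1 first in case it repeats).
Test x = -1: value = 120 ≠ 0.
Test x = 2: value = 24 ≠ 0.
Test x = -2: value = 140 ≠ 0.
Test x = 3: value = 0 ✓, so (x - 3) is a factor.
Synthetic division by (x - 3): bring down 1; 1(3) - 2 = 1; 1(3) - 33 = -30; (-30)(3) + 90 = 0 → quotient x^2 + x - 30, remainder 0.
Solve the quadratic x^2 + x - 30 = 0: discriminant = 1^2 - 4(1)(-30) = 1 + 120 = 121.
sqrt(121) = 11, so x = (-1 ± 11)/2: x = 5 or x = -6.
Collecting all roots found:

x = -6, x = -1, x = 3, x = 5


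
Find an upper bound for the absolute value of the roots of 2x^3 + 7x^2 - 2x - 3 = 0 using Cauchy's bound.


Cauchy's bound: all roots r satisfy |r| <= 1 + max(|a_i/a_n|) for i = 0,...,n-1
where a_n is the leading coefficient.

Coefficients: [2, 7, -2, -3]
Leading coefficient a_n = 2
Ratios |a_i/a_n|: 7/2, 1, 3/2
Maximum ratio: 7/2
Cauchy's bound: |r| <= 1 + 7/2 = 9/2

Upper bound = 9/2


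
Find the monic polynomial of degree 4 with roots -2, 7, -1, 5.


A monic polynomial with roots -2, 7, -1, 5 is:
p(x) = (x + 2)(x - 7)(x + 1)(x - 5)
After multiplying by (x + 2): x + 2
After multiplying by (x - 7): x^2 - 5x - 14
After multiplying by (x + 1): x^3 - 4x^2 - 19x - 14
After multiplying by (x - 5): x^4 - 9x^3 + x^2 + 81x + 70

x^4 - 9x^3 + x^2 + 81x + 70


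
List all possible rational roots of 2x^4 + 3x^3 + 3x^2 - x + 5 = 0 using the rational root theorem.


Rational root theorem: possible roots are ±p/q where:
  p divides the constant term (5): p ∈ {1, 5}
  q divides the leading coefficient (2): q ∈ {1, 2}

All possible rational roots: -5, -5/2, -1, -1/2, 1/2, 1, 5/2, 5

-5, -5/2, -1, -1/2, 1/2, 1, 5/2, 5


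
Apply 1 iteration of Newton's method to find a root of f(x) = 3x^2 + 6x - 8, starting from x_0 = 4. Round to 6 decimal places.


Newton's method: x_(n+1) = x_n - f(x_n)/f'(x_n)
f(x) = 3x^2 + 6x - 8
f'(x) = 6x + 6

Iteration 1:
  f(4.000000) = 64.000000
  f'(4.000000) = 30.000000
  x_1 = 4.000000 - (64.000000)/(30.000000) = 1.866667

x_1 = 1.866667


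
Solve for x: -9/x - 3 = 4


Subtract -3 from both sides: -9/x = 7
Multiply both sides by x: -9 = 7 * x
Divide by 7: x = -9/7

x = -9/7


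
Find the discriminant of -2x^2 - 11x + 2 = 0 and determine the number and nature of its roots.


For ax^2 + bx + c = 0, discriminant D = b^2 - 4ac
Here a = -2, b = -11, c = 2
D = (-11)^2 - 4(-2)(2) = 121 + 16 = 137

D = 137 > 0 but not a perfect square
The equation has 2 distinct real irrational roots.

Discriminant = 137, 2 distinct real irrational roots


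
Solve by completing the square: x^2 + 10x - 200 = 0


Start: x^2 + 10x - 200 = 0
Move constant: x^2 + 10x = 200
Half of 10 is 5, squared is 25
Add 25 to both sides: x^2 + 10x + 25 = 225
(x + 5)^2 = 225
x + 5 = ±15
x = -5 + 15 = 10 or x = -5 - 15 = -20

x = -20, x = 10


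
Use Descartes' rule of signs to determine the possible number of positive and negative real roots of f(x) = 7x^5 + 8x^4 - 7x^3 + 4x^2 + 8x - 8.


Descartes' rule of signs:

For positive roots, count sign changes in f(x) = 7x^5 + 8x^4 - 7x^3 + 4x^2 + 8x - 8:
Signs of coefficients: +, +, -, +, +, -
Number of sign changes: 3
Possible positive real roots: 3, 1

For negative roots, examine f(-x) = -7x^5 + 8x^4 + 7x^3 + 4x^2 - 8x - 8:
Signs of coefficients: -, +, +, +, -, -
Number of sign changes: 2
Possible negative real roots: 2, 0

Positive roots: 3 or 1; Negative roots: 2 or 0


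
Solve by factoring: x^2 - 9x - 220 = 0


We need two numbers that multiply to -220 and add to -9.
Those numbers are 11 and -20 (since 11 * (-20) = -220 and 11 + (-20) = -9).
So x^2 - 9x - 220 = (x + 11)(x - 20) = 0
Setting each factor to zero: x = -11 or x = 20

x = -11, x = 20


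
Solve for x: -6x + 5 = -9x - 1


Starting with: -6x + 5 = -9x - 1
Move all x terms to left: (-6 + 9)x = -1 - 5
Simplify: 3x = -6
Divide both sides by 3: x = -2

x = -2


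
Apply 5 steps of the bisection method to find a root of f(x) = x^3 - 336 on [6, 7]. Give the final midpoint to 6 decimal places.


f(x) = x^3 - 336
f(6) = -120 < 0
f(7) = 7 > 0

Step 1: midpoint = (6.000000 + 7.000000)/2 = 6.500000
  f(6.500000) = -61.375000
  f(mid) < 0, so root is in [6.500000, 7.000000]

Step 2: midpoint = (6.500000 + 7.000000)/2 = 6.750000
  f(6.750000) = -28.453125
  f(mid) < 0, so root is in [6.750000, 7.000000]

Step 3: midpoint = (6.750000 + 7.000000)/2 = 6.875000
  f(6.875000) = -11.048828
  f(mid) < 0, so root is in [6.875000, 7.000000]

Step 4: midpoint = (6.875000 + 7.000000)/2 = 6.937500
  f(6.937500) = -2.105713
  f(mid) < 0, so root is in [6.937500, 7.000000]

Step 5: midpoint = (6.937500 + 7.000000)/2 = 6.968750
  f(6.968750) = 2.426727
  f(mid) > 0, so root is in [6.937500, 6.968750]

midpoint = 6.968750


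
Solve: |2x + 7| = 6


An absolute value equation |expr| = 6 gives two cases:
Case 1: 2x + 7 = 6
  2x = -1, so x = -1/2
Case 2: 2x + 7 = -6
  2x = -13, so x = -13/2

x = -13/2, x = -1/2


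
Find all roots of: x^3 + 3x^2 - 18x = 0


The constant term is 0, so x = 0 is a root. Factor out x:
  x^2 + 3x - 18 = 0
Solve the quadratic x^2 + 3x - 18 = 0: discriminant = 3^2 - 4(1)(-18) = 9 + 72 = 81.
sqrt(81) = 9, so x = (-3 ± 9)/2: x = 3 or x = -6.
Collecting all roots found:

x = -6, x = 0, x = 3


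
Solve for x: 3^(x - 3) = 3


Express both sides with the same base.
3 = 3^1
Since the bases match, equate exponents: x - 3 = 1
So x = 1 - (-3) = 4

x = 4


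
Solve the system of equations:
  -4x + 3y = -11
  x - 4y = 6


Using Cramer's rule:
Determinant D = (-4)(-4) - (1)(3) = 16 - 3 = 13
Dx = (-11)(-4) - (6)(3) = 44 - 18 = 26
Dy = (-4)(6) - (1)(-11) = -24 + 11 = -13
x = Dx/D = 26/13 = 2
y = Dy/D = -13/13 = -1

x = 2, y = -1


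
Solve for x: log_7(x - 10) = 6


Convert to exponential form: x - 10 = 7^6 = 117649
x = 117649 + 10 = 117659
Check: log_7(117659 - 10) = log_7(117649) = log_7(117649) = 6 ✓

x = 117659


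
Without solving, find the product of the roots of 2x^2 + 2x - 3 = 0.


By Vieta's formulas for ax^2 + bx + c = 0:
  Sum of roots = -b/a
  Product of roots = c/a

Here a = 2, b = 2, c = -3
Sum = -(2)/2 = -1
Product = -3/2 = -3/2

Product = -3/2


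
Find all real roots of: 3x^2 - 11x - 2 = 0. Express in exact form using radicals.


Using the quadratic formula: x = (-b ± sqrt(b^2 - 4ac)) / (2a)
Here a = 3, b = -11, c = -2
Discriminant = b^2 - 4ac = (-11)^2 - 4(3)(-2) = 121 + 24 = 145
Since discriminant = 145 > 0, there are two real roots.
x = (11 ± sqrt(145)) / 6
Numerically: x ≈ 3.8403 or x ≈ -0.1736

x = (11 + sqrt(145)) / 6 or x = (11 - sqrt(145)) / 6


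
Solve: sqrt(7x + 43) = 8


Square both sides: 7x + 43 = 8^2 = 64
7x = 64 - 43 = 21
x = 3
Check: sqrt(7*3 + 43) = sqrt(64) = 8 ✓

x = 3


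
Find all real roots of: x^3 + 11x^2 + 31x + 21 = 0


Let p(x) = x^3 + 11x^2 + 31x + 21. By the rational root theorem (leading coefficient 1), any rational root is an integer divisor of 21: try ±1, ±2, ... in turn.
Test x = 1: value = 64 ≠ 0.
Test x = -1: value = 0 ✓, so (x + 1) is a factor.
Synthetic division by (x + 1): bring down 1; 1(-1) + 11 = 10; 10(-1) + 31 = 21; 21(-1) + 21 = 0 → quotient x^2 + 10x + 21, remainder 0.
Solve the quadratic x^2 + 10x + 21 = 0: discriminant = 10^2 - 4(1)(21) = 100 - 84 = 16.
sqrt(16) = 4, so x = (-10 ± 4)/2: x = -3 or x = -7.

x = -7, x = -3, x = -1


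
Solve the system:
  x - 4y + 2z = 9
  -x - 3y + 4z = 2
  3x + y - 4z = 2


Using Cramer's rule. Expand each determinant along the first row.
D  = 1*[(-3)*(-4) - 4*1] - (-4)*[(-1)*(-4) - 4*3] + 2*[(-1)*1 - (-3)*3]
  = 1*(8) - (-4)*(-8) + 2*(8) = -8
Dx = 9*[(-3)*(-4) - 4*1] - (-4)*[2*(-4) - 4*2] + 2*[2*1 - (-3)*2]
  = 9*(8) - (-4)*(-16) + 2*(8) = 24
Dy = 1*[2*(-4) - 4*2] - 9*[(-1)*(-4) - 4*3] + 2*[(-1)*2 - 2*3]
  = 1*(-16) - 9*(-8) + 2*(-8) = 40
Dz = 1*[(-3)*2 - 2*1] - (-4)*[(-1)*2 - 2*3] + 9*[(-1)*1 - (-3)*3]
  = 1*(-8) - (-4)*(-8) + 9*(8) = 32
x = Dx/D = 24/-8 = -3, y = Dy/D = 40/-8 = -5, z = Dz/D = 32/-8 = -4
Check eq1: (1)(-3) + (-4)(-5) + (2)(-4) = 9 = 9 ✓
Check eq2: (-1)(-3) + (-3)(-5) + (4)(-4) = 2 = 2 ✓
Check eq3: (3)(-3) + (1)(-5) + (-4)(-4) = 2 = 2 ✓

x = -3, y = -5, z = -4


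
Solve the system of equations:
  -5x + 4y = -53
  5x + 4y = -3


Using Cramer's rule:
Determinant D = (-5)(4) - (5)(4) = -20 - 20 = -40
Dx = (-53)(4) - (-3)(4) = -212 + 12 = -200
Dy = (-5)(-3) - (5)(-53) = 15 + 265 = 280
x = Dx/D = -200/-40 = 5
y = Dy/D = 280/-40 = -7

x = 5, y = -7


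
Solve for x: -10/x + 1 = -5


Subtract 1 from both sides: -10/x = -6
Multiply both sides by x: -10 = -6 * x
Divide by -6: x = 5/3

x = 5/3


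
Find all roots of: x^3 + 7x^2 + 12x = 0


The constant term is 0, so x = 0 is a root. Factor out x:
  x^2 + 7x + 12 = 0
Solve the quadratic x^2 + 7x + 12 = 0: discriminant = 7^2 - 4(1)(12) = 49 - 48 = 1.
sqrt(1) = 1, so x = (-7 ± 1)/2: x = -3 or x = -4.
Collecting all roots found:

x = -4, x = -3, x = 0


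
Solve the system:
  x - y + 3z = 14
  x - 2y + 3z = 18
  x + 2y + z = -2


Using Cramer's rule. Expand each determinant along the first row.
D  = 1*[(-2)*1 - 3*2] - (-1)*[1*1 - 3*1] + 3*[1*2 - (-2)*1]
  = 1*(-8) - (-1)*(-2) + 3*(4) = 2
Dx = 14*[(-2)*1 - 3*2] - (-1)*[18*1 - 3*(-2)] + 3*[18*2 - (-2)*(-2)]
  = 14*(-8) - (-1)*(24) + 3*(32) = 8
Dy = 1*[18*1 - 3*(-2)] - 14*[1*1 - 3*1] + 3*[1*(-2) - 18*1]
  = 1*(24) - 14*(-2) + 3*(-20) = -8
Dz = 1*[(-2)*(-2) - 18*2] - (-1)*[1*(-2) - 18*1] + 14*[1*2 - (-2)*1]
  = 1*(-32) - (-1)*(-20) + 14*(4) = 4
x = Dx/D = 8/2 = 4, y = Dy/D = -8/2 = -4, z = Dz/D = 4/2 = 2
Check eq1: (1)(4) + (-1)(-4) + (3)(2) = 14 = 14 ✓
Check eq2: (1)(4) + (-2)(-4) + (3)(2) = 18 = 18 ✓
Check eq3: (1)(4) + (2)(-4) + (1)(2) = -2 = -2 ✓

x = 4, y = -4, z = 2
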